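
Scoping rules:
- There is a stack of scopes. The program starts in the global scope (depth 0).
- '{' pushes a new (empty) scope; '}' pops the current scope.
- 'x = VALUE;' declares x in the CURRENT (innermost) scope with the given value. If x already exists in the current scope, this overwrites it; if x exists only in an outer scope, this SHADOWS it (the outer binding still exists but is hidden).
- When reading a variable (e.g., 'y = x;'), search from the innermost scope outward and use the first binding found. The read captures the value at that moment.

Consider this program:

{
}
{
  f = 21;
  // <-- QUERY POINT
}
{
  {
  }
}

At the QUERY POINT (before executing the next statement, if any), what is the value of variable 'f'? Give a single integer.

Step 1: enter scope (depth=1)
Step 2: exit scope (depth=0)
Step 3: enter scope (depth=1)
Step 4: declare f=21 at depth 1
Visible at query point: f=21

Answer: 21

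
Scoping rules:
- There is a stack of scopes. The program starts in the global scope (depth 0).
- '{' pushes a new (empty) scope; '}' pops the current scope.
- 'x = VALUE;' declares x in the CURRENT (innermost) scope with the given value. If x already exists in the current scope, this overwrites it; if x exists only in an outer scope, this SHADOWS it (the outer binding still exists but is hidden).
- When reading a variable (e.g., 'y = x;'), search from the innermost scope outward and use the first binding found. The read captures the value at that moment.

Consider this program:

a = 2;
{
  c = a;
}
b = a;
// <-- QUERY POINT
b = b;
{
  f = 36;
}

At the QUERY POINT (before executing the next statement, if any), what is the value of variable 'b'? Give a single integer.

Step 1: declare a=2 at depth 0
Step 2: enter scope (depth=1)
Step 3: declare c=(read a)=2 at depth 1
Step 4: exit scope (depth=0)
Step 5: declare b=(read a)=2 at depth 0
Visible at query point: a=2 b=2

Answer: 2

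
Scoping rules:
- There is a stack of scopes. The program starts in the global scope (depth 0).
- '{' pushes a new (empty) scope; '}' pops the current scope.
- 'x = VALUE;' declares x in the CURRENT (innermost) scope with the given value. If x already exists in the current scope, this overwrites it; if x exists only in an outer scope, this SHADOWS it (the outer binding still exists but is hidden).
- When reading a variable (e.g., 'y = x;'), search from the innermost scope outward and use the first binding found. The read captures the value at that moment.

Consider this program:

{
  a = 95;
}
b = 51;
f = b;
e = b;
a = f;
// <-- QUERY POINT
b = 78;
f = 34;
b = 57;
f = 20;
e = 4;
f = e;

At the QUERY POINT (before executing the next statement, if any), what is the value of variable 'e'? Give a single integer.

Answer: 51

Derivation:
Step 1: enter scope (depth=1)
Step 2: declare a=95 at depth 1
Step 3: exit scope (depth=0)
Step 4: declare b=51 at depth 0
Step 5: declare f=(read b)=51 at depth 0
Step 6: declare e=(read b)=51 at depth 0
Step 7: declare a=(read f)=51 at depth 0
Visible at query point: a=51 b=51 e=51 f=51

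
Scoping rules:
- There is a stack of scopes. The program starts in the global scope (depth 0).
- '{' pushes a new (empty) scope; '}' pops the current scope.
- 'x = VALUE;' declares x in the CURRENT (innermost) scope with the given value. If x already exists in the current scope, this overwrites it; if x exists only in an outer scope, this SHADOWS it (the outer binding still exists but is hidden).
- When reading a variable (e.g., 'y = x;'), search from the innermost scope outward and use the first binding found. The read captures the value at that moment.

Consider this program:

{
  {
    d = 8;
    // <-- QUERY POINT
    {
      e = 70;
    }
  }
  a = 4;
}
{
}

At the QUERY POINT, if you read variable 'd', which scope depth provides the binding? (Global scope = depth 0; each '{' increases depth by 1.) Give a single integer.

Answer: 2

Derivation:
Step 1: enter scope (depth=1)
Step 2: enter scope (depth=2)
Step 3: declare d=8 at depth 2
Visible at query point: d=8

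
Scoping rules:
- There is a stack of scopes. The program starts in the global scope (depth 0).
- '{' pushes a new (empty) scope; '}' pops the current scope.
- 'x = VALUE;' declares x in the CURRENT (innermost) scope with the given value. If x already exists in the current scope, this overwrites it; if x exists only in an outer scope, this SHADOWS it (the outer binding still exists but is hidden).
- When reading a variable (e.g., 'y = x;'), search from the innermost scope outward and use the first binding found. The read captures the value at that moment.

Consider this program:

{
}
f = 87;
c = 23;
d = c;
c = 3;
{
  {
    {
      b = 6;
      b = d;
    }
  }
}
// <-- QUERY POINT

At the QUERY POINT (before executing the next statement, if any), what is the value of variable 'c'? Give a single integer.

Answer: 3

Derivation:
Step 1: enter scope (depth=1)
Step 2: exit scope (depth=0)
Step 3: declare f=87 at depth 0
Step 4: declare c=23 at depth 0
Step 5: declare d=(read c)=23 at depth 0
Step 6: declare c=3 at depth 0
Step 7: enter scope (depth=1)
Step 8: enter scope (depth=2)
Step 9: enter scope (depth=3)
Step 10: declare b=6 at depth 3
Step 11: declare b=(read d)=23 at depth 3
Step 12: exit scope (depth=2)
Step 13: exit scope (depth=1)
Step 14: exit scope (depth=0)
Visible at query point: c=3 d=23 f=87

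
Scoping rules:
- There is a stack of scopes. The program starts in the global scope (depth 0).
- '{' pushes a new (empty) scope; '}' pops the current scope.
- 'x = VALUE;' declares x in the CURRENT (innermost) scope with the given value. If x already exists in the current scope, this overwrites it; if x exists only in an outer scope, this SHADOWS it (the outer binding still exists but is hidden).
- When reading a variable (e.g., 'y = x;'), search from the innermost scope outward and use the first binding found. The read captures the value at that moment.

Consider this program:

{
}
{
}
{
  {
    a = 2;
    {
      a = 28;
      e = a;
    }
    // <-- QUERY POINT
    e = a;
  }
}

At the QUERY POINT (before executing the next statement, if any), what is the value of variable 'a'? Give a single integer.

Answer: 2

Derivation:
Step 1: enter scope (depth=1)
Step 2: exit scope (depth=0)
Step 3: enter scope (depth=1)
Step 4: exit scope (depth=0)
Step 5: enter scope (depth=1)
Step 6: enter scope (depth=2)
Step 7: declare a=2 at depth 2
Step 8: enter scope (depth=3)
Step 9: declare a=28 at depth 3
Step 10: declare e=(read a)=28 at depth 3
Step 11: exit scope (depth=2)
Visible at query point: a=2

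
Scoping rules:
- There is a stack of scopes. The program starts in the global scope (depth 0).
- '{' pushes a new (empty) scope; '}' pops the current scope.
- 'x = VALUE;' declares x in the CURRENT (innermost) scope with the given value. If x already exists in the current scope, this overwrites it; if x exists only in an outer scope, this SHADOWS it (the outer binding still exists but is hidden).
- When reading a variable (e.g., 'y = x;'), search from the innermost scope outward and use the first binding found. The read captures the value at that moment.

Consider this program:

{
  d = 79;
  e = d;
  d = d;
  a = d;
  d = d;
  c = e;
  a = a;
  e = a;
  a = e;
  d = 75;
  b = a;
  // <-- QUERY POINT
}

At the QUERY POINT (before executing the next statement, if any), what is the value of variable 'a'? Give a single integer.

Step 1: enter scope (depth=1)
Step 2: declare d=79 at depth 1
Step 3: declare e=(read d)=79 at depth 1
Step 4: declare d=(read d)=79 at depth 1
Step 5: declare a=(read d)=79 at depth 1
Step 6: declare d=(read d)=79 at depth 1
Step 7: declare c=(read e)=79 at depth 1
Step 8: declare a=(read a)=79 at depth 1
Step 9: declare e=(read a)=79 at depth 1
Step 10: declare a=(read e)=79 at depth 1
Step 11: declare d=75 at depth 1
Step 12: declare b=(read a)=79 at depth 1
Visible at query point: a=79 b=79 c=79 d=75 e=79

Answer: 79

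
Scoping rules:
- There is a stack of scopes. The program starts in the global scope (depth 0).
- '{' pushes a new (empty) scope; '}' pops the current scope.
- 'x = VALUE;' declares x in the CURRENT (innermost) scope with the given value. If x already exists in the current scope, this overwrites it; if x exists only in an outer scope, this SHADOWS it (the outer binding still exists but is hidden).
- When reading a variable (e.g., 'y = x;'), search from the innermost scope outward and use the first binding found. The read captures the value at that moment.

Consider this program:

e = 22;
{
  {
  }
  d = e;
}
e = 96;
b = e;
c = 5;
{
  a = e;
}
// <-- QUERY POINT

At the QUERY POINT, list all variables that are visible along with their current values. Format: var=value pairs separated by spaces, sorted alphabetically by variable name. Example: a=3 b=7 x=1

Step 1: declare e=22 at depth 0
Step 2: enter scope (depth=1)
Step 3: enter scope (depth=2)
Step 4: exit scope (depth=1)
Step 5: declare d=(read e)=22 at depth 1
Step 6: exit scope (depth=0)
Step 7: declare e=96 at depth 0
Step 8: declare b=(read e)=96 at depth 0
Step 9: declare c=5 at depth 0
Step 10: enter scope (depth=1)
Step 11: declare a=(read e)=96 at depth 1
Step 12: exit scope (depth=0)
Visible at query point: b=96 c=5 e=96

Answer: b=96 c=5 e=96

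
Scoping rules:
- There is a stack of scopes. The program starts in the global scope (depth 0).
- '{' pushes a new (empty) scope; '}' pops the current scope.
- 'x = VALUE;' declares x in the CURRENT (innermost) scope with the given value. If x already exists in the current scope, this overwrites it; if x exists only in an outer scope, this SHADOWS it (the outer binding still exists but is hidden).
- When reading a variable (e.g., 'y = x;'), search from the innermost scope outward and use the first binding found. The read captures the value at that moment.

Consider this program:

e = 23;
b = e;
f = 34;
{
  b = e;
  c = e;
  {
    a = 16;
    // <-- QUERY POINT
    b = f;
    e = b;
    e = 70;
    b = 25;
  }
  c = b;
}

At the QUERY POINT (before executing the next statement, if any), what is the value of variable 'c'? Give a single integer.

Answer: 23

Derivation:
Step 1: declare e=23 at depth 0
Step 2: declare b=(read e)=23 at depth 0
Step 3: declare f=34 at depth 0
Step 4: enter scope (depth=1)
Step 5: declare b=(read e)=23 at depth 1
Step 6: declare c=(read e)=23 at depth 1
Step 7: enter scope (depth=2)
Step 8: declare a=16 at depth 2
Visible at query point: a=16 b=23 c=23 e=23 f=34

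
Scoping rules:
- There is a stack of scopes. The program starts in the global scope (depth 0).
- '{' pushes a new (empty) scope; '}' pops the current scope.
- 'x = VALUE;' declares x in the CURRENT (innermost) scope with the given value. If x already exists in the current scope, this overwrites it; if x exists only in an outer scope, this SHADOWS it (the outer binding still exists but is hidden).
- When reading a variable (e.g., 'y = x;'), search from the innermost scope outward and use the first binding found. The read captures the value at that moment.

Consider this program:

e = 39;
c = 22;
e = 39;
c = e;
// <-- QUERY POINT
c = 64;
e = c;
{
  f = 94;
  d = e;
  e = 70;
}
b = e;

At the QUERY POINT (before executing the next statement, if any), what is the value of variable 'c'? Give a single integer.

Answer: 39

Derivation:
Step 1: declare e=39 at depth 0
Step 2: declare c=22 at depth 0
Step 3: declare e=39 at depth 0
Step 4: declare c=(read e)=39 at depth 0
Visible at query point: c=39 e=39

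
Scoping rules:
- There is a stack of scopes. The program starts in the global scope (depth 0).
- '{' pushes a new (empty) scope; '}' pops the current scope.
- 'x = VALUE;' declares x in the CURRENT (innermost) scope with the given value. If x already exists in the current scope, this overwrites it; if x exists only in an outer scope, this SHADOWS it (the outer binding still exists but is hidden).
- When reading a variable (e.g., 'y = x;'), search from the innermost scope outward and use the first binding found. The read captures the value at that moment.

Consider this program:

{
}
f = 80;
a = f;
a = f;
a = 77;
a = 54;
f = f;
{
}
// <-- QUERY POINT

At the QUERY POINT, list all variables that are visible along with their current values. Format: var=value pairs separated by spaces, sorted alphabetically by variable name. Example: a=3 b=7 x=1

Step 1: enter scope (depth=1)
Step 2: exit scope (depth=0)
Step 3: declare f=80 at depth 0
Step 4: declare a=(read f)=80 at depth 0
Step 5: declare a=(read f)=80 at depth 0
Step 6: declare a=77 at depth 0
Step 7: declare a=54 at depth 0
Step 8: declare f=(read f)=80 at depth 0
Step 9: enter scope (depth=1)
Step 10: exit scope (depth=0)
Visible at query point: a=54 f=80

Answer: a=54 f=80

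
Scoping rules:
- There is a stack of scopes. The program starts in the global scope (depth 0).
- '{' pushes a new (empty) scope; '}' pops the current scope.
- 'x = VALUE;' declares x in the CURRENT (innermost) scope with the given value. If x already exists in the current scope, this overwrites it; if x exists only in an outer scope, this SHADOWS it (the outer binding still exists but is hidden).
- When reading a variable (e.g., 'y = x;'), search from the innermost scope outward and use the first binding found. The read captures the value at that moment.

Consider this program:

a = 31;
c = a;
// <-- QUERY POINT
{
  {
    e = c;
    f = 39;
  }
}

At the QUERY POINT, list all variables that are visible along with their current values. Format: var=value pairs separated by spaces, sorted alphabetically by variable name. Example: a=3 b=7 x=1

Answer: a=31 c=31

Derivation:
Step 1: declare a=31 at depth 0
Step 2: declare c=(read a)=31 at depth 0
Visible at query point: a=31 c=31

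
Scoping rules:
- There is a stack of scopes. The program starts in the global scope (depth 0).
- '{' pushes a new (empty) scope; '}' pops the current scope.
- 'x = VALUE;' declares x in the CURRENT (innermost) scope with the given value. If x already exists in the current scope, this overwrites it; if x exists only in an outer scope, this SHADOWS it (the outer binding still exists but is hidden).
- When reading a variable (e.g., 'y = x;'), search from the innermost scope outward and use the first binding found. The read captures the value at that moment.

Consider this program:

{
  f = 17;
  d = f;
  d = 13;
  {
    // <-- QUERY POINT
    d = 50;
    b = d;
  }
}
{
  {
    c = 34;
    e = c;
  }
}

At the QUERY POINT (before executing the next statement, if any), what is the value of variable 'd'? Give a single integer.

Answer: 13

Derivation:
Step 1: enter scope (depth=1)
Step 2: declare f=17 at depth 1
Step 3: declare d=(read f)=17 at depth 1
Step 4: declare d=13 at depth 1
Step 5: enter scope (depth=2)
Visible at query point: d=13 f=17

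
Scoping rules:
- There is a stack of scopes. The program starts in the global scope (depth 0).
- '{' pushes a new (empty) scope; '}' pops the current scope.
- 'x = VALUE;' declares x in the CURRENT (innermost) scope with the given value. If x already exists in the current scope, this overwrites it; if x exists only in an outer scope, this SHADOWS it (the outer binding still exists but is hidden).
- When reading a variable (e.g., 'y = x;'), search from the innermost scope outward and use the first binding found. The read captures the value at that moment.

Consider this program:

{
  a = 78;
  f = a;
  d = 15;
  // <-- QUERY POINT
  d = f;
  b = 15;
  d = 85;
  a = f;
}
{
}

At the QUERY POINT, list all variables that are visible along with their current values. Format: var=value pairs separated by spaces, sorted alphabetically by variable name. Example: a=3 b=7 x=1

Answer: a=78 d=15 f=78

Derivation:
Step 1: enter scope (depth=1)
Step 2: declare a=78 at depth 1
Step 3: declare f=(read a)=78 at depth 1
Step 4: declare d=15 at depth 1
Visible at query point: a=78 d=15 f=78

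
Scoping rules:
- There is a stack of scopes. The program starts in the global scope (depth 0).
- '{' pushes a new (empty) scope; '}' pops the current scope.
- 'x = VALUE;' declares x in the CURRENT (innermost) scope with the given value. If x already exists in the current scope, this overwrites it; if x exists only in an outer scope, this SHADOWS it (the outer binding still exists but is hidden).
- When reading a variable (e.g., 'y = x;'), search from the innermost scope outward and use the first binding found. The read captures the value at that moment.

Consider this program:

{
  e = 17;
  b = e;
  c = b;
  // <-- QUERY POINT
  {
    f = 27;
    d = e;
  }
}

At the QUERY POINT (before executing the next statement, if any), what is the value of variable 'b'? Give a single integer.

Answer: 17

Derivation:
Step 1: enter scope (depth=1)
Step 2: declare e=17 at depth 1
Step 3: declare b=(read e)=17 at depth 1
Step 4: declare c=(read b)=17 at depth 1
Visible at query point: b=17 c=17 e=17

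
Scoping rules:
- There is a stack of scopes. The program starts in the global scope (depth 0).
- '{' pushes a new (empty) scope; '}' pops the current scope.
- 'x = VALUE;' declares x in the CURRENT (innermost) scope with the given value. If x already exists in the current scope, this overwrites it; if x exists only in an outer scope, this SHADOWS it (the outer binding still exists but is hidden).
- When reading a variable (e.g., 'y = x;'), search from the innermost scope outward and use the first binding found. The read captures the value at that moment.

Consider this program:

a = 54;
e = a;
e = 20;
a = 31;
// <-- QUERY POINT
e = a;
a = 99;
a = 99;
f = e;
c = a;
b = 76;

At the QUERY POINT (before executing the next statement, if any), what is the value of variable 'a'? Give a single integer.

Answer: 31

Derivation:
Step 1: declare a=54 at depth 0
Step 2: declare e=(read a)=54 at depth 0
Step 3: declare e=20 at depth 0
Step 4: declare a=31 at depth 0
Visible at query point: a=31 e=20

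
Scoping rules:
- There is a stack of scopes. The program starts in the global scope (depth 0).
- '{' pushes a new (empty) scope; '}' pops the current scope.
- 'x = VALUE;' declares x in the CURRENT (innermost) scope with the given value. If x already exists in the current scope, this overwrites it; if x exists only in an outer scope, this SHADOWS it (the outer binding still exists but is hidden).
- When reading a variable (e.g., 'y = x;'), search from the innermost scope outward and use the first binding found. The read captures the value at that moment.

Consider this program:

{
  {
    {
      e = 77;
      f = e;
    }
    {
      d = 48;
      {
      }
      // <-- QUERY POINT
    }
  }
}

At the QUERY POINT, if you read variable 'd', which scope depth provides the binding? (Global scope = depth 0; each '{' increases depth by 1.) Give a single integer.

Answer: 3

Derivation:
Step 1: enter scope (depth=1)
Step 2: enter scope (depth=2)
Step 3: enter scope (depth=3)
Step 4: declare e=77 at depth 3
Step 5: declare f=(read e)=77 at depth 3
Step 6: exit scope (depth=2)
Step 7: enter scope (depth=3)
Step 8: declare d=48 at depth 3
Step 9: enter scope (depth=4)
Step 10: exit scope (depth=3)
Visible at query point: d=48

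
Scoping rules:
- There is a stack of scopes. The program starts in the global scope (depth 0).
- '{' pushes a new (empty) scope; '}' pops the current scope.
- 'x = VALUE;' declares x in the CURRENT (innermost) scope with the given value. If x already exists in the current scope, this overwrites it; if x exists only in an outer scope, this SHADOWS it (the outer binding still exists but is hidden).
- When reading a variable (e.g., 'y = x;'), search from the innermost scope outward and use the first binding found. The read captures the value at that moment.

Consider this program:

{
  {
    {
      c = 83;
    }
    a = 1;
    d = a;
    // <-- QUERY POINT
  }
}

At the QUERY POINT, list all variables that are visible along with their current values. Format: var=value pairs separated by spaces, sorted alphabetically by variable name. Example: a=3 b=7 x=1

Answer: a=1 d=1

Derivation:
Step 1: enter scope (depth=1)
Step 2: enter scope (depth=2)
Step 3: enter scope (depth=3)
Step 4: declare c=83 at depth 3
Step 5: exit scope (depth=2)
Step 6: declare a=1 at depth 2
Step 7: declare d=(read a)=1 at depth 2
Visible at query point: a=1 d=1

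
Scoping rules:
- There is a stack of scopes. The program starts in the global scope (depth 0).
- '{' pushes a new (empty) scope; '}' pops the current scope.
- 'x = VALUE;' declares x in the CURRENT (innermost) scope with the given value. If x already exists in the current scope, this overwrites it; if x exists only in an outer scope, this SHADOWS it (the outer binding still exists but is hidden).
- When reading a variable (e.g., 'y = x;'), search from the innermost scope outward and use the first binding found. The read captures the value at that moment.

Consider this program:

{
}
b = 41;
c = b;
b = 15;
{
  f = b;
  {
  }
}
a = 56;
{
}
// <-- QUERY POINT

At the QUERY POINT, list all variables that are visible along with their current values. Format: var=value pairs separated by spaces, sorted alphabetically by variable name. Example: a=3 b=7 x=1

Answer: a=56 b=15 c=41

Derivation:
Step 1: enter scope (depth=1)
Step 2: exit scope (depth=0)
Step 3: declare b=41 at depth 0
Step 4: declare c=(read b)=41 at depth 0
Step 5: declare b=15 at depth 0
Step 6: enter scope (depth=1)
Step 7: declare f=(read b)=15 at depth 1
Step 8: enter scope (depth=2)
Step 9: exit scope (depth=1)
Step 10: exit scope (depth=0)
Step 11: declare a=56 at depth 0
Step 12: enter scope (depth=1)
Step 13: exit scope (depth=0)
Visible at query point: a=56 b=15 c=41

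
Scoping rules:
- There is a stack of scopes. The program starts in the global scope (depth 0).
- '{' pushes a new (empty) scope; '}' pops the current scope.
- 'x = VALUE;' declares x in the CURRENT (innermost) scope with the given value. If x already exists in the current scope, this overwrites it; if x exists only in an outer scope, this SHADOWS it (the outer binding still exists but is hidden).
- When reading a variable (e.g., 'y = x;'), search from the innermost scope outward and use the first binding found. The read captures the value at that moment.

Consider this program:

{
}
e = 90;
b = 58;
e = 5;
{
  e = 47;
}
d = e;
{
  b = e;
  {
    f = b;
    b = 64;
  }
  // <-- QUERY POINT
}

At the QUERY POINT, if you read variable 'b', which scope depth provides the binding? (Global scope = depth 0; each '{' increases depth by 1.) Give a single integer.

Answer: 1

Derivation:
Step 1: enter scope (depth=1)
Step 2: exit scope (depth=0)
Step 3: declare e=90 at depth 0
Step 4: declare b=58 at depth 0
Step 5: declare e=5 at depth 0
Step 6: enter scope (depth=1)
Step 7: declare e=47 at depth 1
Step 8: exit scope (depth=0)
Step 9: declare d=(read e)=5 at depth 0
Step 10: enter scope (depth=1)
Step 11: declare b=(read e)=5 at depth 1
Step 12: enter scope (depth=2)
Step 13: declare f=(read b)=5 at depth 2
Step 14: declare b=64 at depth 2
Step 15: exit scope (depth=1)
Visible at query point: b=5 d=5 e=5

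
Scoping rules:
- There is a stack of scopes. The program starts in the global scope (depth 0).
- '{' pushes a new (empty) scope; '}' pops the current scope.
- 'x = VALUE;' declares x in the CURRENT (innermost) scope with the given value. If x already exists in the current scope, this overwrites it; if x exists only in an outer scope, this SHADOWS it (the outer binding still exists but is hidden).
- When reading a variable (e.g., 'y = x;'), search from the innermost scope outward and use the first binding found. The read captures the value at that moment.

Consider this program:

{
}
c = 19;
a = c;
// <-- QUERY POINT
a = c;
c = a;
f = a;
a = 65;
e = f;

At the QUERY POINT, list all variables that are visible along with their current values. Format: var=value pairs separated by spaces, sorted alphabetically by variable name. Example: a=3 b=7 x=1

Answer: a=19 c=19

Derivation:
Step 1: enter scope (depth=1)
Step 2: exit scope (depth=0)
Step 3: declare c=19 at depth 0
Step 4: declare a=(read c)=19 at depth 0
Visible at query point: a=19 c=19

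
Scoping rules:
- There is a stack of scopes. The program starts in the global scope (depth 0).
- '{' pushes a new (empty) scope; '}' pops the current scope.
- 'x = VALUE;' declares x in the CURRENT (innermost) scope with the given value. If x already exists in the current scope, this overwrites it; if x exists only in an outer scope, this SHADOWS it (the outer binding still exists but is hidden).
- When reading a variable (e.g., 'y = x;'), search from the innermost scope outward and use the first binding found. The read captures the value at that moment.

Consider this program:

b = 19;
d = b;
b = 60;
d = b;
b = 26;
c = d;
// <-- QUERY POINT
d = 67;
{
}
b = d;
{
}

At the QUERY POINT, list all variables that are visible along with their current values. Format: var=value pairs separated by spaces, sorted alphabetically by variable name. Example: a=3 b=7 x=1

Answer: b=26 c=60 d=60

Derivation:
Step 1: declare b=19 at depth 0
Step 2: declare d=(read b)=19 at depth 0
Step 3: declare b=60 at depth 0
Step 4: declare d=(read b)=60 at depth 0
Step 5: declare b=26 at depth 0
Step 6: declare c=(read d)=60 at depth 0
Visible at query point: b=26 c=60 d=60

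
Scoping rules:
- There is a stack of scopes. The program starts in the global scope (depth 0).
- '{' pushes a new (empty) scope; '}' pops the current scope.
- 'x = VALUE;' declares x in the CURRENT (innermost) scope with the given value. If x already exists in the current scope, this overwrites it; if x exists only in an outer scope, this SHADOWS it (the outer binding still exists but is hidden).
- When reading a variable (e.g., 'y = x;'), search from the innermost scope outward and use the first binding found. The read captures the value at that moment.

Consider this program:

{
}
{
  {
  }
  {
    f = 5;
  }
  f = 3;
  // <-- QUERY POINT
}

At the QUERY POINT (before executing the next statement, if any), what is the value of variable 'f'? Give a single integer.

Answer: 3

Derivation:
Step 1: enter scope (depth=1)
Step 2: exit scope (depth=0)
Step 3: enter scope (depth=1)
Step 4: enter scope (depth=2)
Step 5: exit scope (depth=1)
Step 6: enter scope (depth=2)
Step 7: declare f=5 at depth 2
Step 8: exit scope (depth=1)
Step 9: declare f=3 at depth 1
Visible at query point: f=3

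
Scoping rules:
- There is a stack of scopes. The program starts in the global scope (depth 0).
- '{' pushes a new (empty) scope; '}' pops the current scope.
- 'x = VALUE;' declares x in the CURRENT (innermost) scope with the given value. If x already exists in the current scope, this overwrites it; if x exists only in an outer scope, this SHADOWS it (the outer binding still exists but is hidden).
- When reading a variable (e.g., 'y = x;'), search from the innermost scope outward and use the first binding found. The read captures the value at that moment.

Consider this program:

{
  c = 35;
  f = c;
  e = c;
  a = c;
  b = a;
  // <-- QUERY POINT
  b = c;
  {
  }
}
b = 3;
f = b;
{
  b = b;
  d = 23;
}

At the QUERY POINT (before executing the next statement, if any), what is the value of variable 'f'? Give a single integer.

Answer: 35

Derivation:
Step 1: enter scope (depth=1)
Step 2: declare c=35 at depth 1
Step 3: declare f=(read c)=35 at depth 1
Step 4: declare e=(read c)=35 at depth 1
Step 5: declare a=(read c)=35 at depth 1
Step 6: declare b=(read a)=35 at depth 1
Visible at query point: a=35 b=35 c=35 e=35 f=35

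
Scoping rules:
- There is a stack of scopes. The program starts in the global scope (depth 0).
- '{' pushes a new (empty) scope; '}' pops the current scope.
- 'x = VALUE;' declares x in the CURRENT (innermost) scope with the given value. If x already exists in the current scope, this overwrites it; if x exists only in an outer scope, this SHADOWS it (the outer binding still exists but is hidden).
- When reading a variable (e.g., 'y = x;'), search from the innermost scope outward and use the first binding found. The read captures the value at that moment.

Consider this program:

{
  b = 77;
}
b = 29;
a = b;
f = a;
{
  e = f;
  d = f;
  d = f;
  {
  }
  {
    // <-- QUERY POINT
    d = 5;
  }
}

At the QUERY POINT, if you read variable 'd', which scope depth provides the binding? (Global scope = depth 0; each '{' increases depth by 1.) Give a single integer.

Step 1: enter scope (depth=1)
Step 2: declare b=77 at depth 1
Step 3: exit scope (depth=0)
Step 4: declare b=29 at depth 0
Step 5: declare a=(read b)=29 at depth 0
Step 6: declare f=(read a)=29 at depth 0
Step 7: enter scope (depth=1)
Step 8: declare e=(read f)=29 at depth 1
Step 9: declare d=(read f)=29 at depth 1
Step 10: declare d=(read f)=29 at depth 1
Step 11: enter scope (depth=2)
Step 12: exit scope (depth=1)
Step 13: enter scope (depth=2)
Visible at query point: a=29 b=29 d=29 e=29 f=29

Answer: 1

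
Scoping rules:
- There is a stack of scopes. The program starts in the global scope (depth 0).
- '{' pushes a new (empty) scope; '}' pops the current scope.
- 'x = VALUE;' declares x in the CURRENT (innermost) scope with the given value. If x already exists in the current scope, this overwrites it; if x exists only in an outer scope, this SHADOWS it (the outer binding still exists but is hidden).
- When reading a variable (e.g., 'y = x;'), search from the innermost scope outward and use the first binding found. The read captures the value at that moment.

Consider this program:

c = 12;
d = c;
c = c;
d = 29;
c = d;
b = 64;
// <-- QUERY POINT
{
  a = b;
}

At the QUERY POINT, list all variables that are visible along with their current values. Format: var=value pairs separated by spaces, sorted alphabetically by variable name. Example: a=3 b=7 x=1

Answer: b=64 c=29 d=29

Derivation:
Step 1: declare c=12 at depth 0
Step 2: declare d=(read c)=12 at depth 0
Step 3: declare c=(read c)=12 at depth 0
Step 4: declare d=29 at depth 0
Step 5: declare c=(read d)=29 at depth 0
Step 6: declare b=64 at depth 0
Visible at query point: b=64 c=29 d=29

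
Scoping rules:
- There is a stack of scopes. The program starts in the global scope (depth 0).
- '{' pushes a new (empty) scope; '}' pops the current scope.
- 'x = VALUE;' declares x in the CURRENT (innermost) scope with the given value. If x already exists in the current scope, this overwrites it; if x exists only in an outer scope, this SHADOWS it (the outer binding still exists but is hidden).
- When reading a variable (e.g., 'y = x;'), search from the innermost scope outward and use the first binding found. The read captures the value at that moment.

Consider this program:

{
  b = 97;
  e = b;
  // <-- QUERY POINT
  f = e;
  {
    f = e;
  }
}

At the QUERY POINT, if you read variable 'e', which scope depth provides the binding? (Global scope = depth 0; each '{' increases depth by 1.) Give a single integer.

Answer: 1

Derivation:
Step 1: enter scope (depth=1)
Step 2: declare b=97 at depth 1
Step 3: declare e=(read b)=97 at depth 1
Visible at query point: b=97 e=97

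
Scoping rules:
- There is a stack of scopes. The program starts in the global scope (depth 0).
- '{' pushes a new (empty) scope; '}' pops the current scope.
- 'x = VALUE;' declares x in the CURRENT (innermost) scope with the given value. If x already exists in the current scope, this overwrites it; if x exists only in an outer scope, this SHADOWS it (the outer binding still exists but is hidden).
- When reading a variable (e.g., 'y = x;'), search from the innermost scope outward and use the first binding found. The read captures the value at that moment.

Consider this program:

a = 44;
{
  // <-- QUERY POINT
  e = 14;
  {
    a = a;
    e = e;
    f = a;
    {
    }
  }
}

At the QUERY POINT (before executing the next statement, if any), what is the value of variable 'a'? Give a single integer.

Step 1: declare a=44 at depth 0
Step 2: enter scope (depth=1)
Visible at query point: a=44

Answer: 44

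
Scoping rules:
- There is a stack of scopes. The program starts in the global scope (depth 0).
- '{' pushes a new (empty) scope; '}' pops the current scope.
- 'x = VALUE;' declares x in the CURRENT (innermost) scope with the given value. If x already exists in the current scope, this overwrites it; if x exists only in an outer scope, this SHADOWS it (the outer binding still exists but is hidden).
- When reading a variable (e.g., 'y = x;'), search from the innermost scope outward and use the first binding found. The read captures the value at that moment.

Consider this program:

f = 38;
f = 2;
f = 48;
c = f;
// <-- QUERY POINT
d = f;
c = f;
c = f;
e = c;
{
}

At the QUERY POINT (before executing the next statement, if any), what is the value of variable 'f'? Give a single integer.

Step 1: declare f=38 at depth 0
Step 2: declare f=2 at depth 0
Step 3: declare f=48 at depth 0
Step 4: declare c=(read f)=48 at depth 0
Visible at query point: c=48 f=48

Answer: 48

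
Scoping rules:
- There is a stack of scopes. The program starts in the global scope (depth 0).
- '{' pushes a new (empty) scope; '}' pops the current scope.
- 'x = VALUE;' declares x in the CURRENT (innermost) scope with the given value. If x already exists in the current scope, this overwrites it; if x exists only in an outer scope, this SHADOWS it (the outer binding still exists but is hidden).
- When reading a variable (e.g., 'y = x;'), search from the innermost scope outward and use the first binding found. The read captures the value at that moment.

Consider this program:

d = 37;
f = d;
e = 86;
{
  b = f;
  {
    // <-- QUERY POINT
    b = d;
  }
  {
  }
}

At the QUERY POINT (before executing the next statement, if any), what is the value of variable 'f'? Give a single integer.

Step 1: declare d=37 at depth 0
Step 2: declare f=(read d)=37 at depth 0
Step 3: declare e=86 at depth 0
Step 4: enter scope (depth=1)
Step 5: declare b=(read f)=37 at depth 1
Step 6: enter scope (depth=2)
Visible at query point: b=37 d=37 e=86 f=37

Answer: 37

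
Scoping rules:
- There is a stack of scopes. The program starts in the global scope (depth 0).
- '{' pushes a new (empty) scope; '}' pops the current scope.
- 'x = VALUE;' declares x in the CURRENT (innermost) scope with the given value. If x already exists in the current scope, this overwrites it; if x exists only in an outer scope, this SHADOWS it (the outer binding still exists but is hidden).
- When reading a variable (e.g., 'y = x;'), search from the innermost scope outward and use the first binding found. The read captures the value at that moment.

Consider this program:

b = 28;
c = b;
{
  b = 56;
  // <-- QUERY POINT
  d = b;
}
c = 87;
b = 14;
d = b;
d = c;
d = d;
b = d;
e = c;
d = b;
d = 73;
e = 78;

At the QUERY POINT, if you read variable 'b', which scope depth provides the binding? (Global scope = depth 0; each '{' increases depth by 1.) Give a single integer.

Answer: 1

Derivation:
Step 1: declare b=28 at depth 0
Step 2: declare c=(read b)=28 at depth 0
Step 3: enter scope (depth=1)
Step 4: declare b=56 at depth 1
Visible at query point: b=56 c=28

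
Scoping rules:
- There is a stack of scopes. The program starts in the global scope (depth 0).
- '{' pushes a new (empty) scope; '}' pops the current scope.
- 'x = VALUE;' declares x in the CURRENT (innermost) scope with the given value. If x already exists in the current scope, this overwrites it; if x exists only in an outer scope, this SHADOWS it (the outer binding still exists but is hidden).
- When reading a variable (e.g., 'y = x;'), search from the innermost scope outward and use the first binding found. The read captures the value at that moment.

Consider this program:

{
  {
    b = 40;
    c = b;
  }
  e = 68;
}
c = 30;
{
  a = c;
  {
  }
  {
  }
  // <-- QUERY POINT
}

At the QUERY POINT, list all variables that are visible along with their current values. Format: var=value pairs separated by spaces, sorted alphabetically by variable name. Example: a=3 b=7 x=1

Answer: a=30 c=30

Derivation:
Step 1: enter scope (depth=1)
Step 2: enter scope (depth=2)
Step 3: declare b=40 at depth 2
Step 4: declare c=(read b)=40 at depth 2
Step 5: exit scope (depth=1)
Step 6: declare e=68 at depth 1
Step 7: exit scope (depth=0)
Step 8: declare c=30 at depth 0
Step 9: enter scope (depth=1)
Step 10: declare a=(read c)=30 at depth 1
Step 11: enter scope (depth=2)
Step 12: exit scope (depth=1)
Step 13: enter scope (depth=2)
Step 14: exit scope (depth=1)
Visible at query point: a=30 c=30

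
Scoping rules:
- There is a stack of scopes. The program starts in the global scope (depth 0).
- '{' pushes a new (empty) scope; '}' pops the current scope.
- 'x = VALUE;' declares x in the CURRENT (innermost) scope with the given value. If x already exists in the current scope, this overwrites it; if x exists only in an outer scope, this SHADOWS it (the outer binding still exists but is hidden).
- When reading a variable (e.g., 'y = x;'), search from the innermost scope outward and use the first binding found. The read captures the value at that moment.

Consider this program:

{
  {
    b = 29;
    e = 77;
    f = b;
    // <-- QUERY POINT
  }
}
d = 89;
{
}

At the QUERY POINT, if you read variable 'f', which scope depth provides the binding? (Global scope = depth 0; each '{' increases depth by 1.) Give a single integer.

Answer: 2

Derivation:
Step 1: enter scope (depth=1)
Step 2: enter scope (depth=2)
Step 3: declare b=29 at depth 2
Step 4: declare e=77 at depth 2
Step 5: declare f=(read b)=29 at depth 2
Visible at query point: b=29 e=77 f=29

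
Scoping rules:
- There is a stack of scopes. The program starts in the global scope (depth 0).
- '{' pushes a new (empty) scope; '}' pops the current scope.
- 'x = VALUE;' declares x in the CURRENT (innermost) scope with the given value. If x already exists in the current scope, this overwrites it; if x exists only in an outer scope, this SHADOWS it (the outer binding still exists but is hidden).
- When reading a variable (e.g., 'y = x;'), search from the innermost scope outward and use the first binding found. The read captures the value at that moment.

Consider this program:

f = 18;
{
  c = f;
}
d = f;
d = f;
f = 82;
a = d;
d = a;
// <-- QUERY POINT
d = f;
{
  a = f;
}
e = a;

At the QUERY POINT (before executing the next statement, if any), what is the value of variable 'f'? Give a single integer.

Answer: 82

Derivation:
Step 1: declare f=18 at depth 0
Step 2: enter scope (depth=1)
Step 3: declare c=(read f)=18 at depth 1
Step 4: exit scope (depth=0)
Step 5: declare d=(read f)=18 at depth 0
Step 6: declare d=(read f)=18 at depth 0
Step 7: declare f=82 at depth 0
Step 8: declare a=(read d)=18 at depth 0
Step 9: declare d=(read a)=18 at depth 0
Visible at query point: a=18 d=18 f=82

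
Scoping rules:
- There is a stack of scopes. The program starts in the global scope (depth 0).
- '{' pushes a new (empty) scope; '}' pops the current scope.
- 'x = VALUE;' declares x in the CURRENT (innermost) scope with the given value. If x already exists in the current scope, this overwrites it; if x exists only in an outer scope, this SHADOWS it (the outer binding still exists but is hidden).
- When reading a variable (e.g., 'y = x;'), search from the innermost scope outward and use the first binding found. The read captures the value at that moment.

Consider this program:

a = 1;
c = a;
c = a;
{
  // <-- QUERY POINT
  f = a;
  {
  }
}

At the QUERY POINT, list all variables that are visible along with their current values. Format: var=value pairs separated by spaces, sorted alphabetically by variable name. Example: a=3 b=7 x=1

Step 1: declare a=1 at depth 0
Step 2: declare c=(read a)=1 at depth 0
Step 3: declare c=(read a)=1 at depth 0
Step 4: enter scope (depth=1)
Visible at query point: a=1 c=1

Answer: a=1 c=1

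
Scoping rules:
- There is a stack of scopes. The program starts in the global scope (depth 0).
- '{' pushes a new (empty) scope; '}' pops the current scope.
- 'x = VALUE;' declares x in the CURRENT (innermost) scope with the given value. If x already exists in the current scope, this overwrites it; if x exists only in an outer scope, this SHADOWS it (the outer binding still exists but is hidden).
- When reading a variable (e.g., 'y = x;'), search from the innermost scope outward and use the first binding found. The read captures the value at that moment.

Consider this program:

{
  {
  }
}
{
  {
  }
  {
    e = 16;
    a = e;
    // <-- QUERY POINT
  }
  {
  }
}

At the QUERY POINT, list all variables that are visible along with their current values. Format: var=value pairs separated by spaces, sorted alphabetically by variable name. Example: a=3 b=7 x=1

Step 1: enter scope (depth=1)
Step 2: enter scope (depth=2)
Step 3: exit scope (depth=1)
Step 4: exit scope (depth=0)
Step 5: enter scope (depth=1)
Step 6: enter scope (depth=2)
Step 7: exit scope (depth=1)
Step 8: enter scope (depth=2)
Step 9: declare e=16 at depth 2
Step 10: declare a=(read e)=16 at depth 2
Visible at query point: a=16 e=16

Answer: a=16 e=16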